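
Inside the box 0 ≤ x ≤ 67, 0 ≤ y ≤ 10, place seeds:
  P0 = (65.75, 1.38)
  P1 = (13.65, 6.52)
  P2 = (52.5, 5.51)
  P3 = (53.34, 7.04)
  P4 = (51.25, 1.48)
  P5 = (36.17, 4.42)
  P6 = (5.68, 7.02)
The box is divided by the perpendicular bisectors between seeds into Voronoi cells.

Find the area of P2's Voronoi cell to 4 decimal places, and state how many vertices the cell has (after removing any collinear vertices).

1. box [0,67]×[0,10]: [(0, 0) (67, 0) (67, 10) (0, 10)]
2. ⊥bis P2·P0 via (59.125,3.445): [(0, 0) (58.0512, 0) (61.1682, 10) (0, 10)]  |A|=596.0969
3. ⊥bis P2·P1 via (33.075,6.015): [(32.9186, 0) (58.0512, 0) (61.1682, 10) (33.1786, 10)]  |A|=265.6108
4. ⊥bis P2·P3 via (52.92,6.275): [(32.9186, 0) (58.0512, 0) (58.9715, 2.9526) (46.1352, 10) (33.1786, 10)]  |A|=212.639
5. ⊥bis P2·P4 via (51.875,3.495): [(33.1604, 9.2998) (58.5001, 1.4401) (58.9715, 2.9526) (46.1352, 10) (33.1786, 10)]  |A|=75.7657
6. ⊥bis P2·P5 via (44.335,4.965): [(44.2758, 5.8521) (58.5001, 1.4401) (58.9715, 2.9526) (46.1352, 10) (43.9989, 10)]  |A|=49.4018
7. ⊥bis P2·P6 via (29.09,6.265): [(44.2758, 5.8521) (58.5001, 1.4401) (58.9715, 2.9526) (46.1352, 10) (43.9989, 10)]  |A|=49.4018
8. canonical 5-gon: [(44.2758, 5.8521) (58.5001, 1.4401) (58.9715, 2.9526) (46.1352, 10) (43.9989, 10)]
9. shoelace: 49.4018

Area of P2's cell: 49.4018 (5 vertices)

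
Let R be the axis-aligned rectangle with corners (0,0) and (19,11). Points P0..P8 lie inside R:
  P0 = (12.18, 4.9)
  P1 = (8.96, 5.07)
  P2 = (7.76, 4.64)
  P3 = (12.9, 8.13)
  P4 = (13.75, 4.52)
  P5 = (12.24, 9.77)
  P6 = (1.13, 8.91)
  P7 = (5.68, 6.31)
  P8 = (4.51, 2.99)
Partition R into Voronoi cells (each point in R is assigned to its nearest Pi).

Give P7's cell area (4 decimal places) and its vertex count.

1. box [0,19]×[0,11]: [(0, 0) (19, 0) (19, 11) (0, 11)]
2. ⊥bis P7·P0 via (8.93,5.605): [(0, 0) (7.7141, 0) (10.1003, 11) (0, 11)]  |A|=97.9795
3. ⊥bis P7·P1 via (7.32,5.69): [(0, 0) (5.1689, 0) (9.3274, 11) (0, 11)]  |A|=79.7299
4. ⊥bis P7·P2 via (6.72,5.475): [(0, 0) (2.3242, 0) (7.7003, 6.696) (9.3274, 11) (0, 11)]  |A|=70.2059
5. ⊥bis P7·P3 via (9.29,7.22): [(0, 0) (2.3242, 0) (7.7003, 6.696) (8.7333, 9.4284) (8.3371, 11) (0, 11)]  |A|=69.4277
6. ⊥bis P7·P4 via (9.715,5.415): [(0, 0) (2.3242, 0) (7.7003, 6.696) (8.7333, 9.4284) (8.3371, 11) (0, 11)]  |A|=69.4277
7. ⊥bis P7·P5 via (8.96,8.04): [(0, 0) (2.3242, 0) (7.7003, 6.696) (8.5222, 8.87) (7.3988, 11) (0, 11)]  |A|=68.1519
8. ⊥bis P7·P6 via (3.405,7.61): [(0, 1.6513) (0, 0) (2.3242, 0) (7.7003, 6.696) (8.5222, 8.87) (7.3988, 11) (5.3421, 11)]  |A|=43.1807
9. ⊥bis P7·P8 via (5.095,4.65): [(2.2804, 5.6419) (5.8453, 4.3856) (7.7003, 6.696) (8.5222, 8.87) (7.3988, 11) (5.3421, 11)]  |A|=24.7125
10. canonical 6-gon: [(2.2804, 5.6419) (5.8453, 4.3856) (7.7003, 6.696) (8.5222, 8.87) (7.3988, 11) (5.3421, 11)]
11. shoelace: 24.7125

Area of P7's cell: 24.7125 (6 vertices)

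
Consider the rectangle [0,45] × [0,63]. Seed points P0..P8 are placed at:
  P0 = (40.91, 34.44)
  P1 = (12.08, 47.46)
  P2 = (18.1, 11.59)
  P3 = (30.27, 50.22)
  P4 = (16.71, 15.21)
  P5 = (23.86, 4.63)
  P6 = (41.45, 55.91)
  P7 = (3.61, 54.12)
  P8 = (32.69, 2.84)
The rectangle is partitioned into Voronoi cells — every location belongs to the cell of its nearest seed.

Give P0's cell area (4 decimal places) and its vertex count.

Area of P0's cell: 423.2083 (6 vertices)

1. box [0,45]×[0,63]: [(0, 0) (45, 0) (45, 63) (0, 63)]
2. ⊥bis P0·P1 via (26.495,40.95): [(8.0015, 0) (45, 0) (45, 63) (36.4531, 63)]  |A|=1434.6827
3. ⊥bis P0·P2 via (29.505,23.015): [(21.8475, 30.6591) (45, 7.5471) (45, 63) (36.4531, 63)]  |A|=780.1442
4. ⊥bis P0·P3 via (35.59,42.33): [(23.409, 34.1167) (21.8475, 30.6591) (45, 7.5471) (45, 48.6749)]  |A|=502.0656
5. ⊥bis P0·P4 via (28.81,24.825): [(23.409, 34.1167) (22.6906, 32.526) (33.0998, 19.4265) (45, 7.5471) (45, 48.6749)]  |A|=486.8272
6. ⊥bis P0·P5 via (32.385,19.535): [(23.409, 34.1167) (22.6906, 32.526) (33.0998, 19.4265) (33.8043, 18.7232) (45, 12.3198) (45, 48.6749)]  |A|=460.1106
7. ⊥bis P0·P6 via (41.18,45.175): [(39.8587, 45.2082) (23.409, 34.1167) (22.6906, 32.526) (33.0998, 19.4265) (33.8043, 18.7232) (45, 12.3198) (45, 45.0789)]  |A|=450.8666
8. ⊥bis P0·P7 via (22.26,44.28): [(39.8587, 45.2082) (23.409, 34.1167) (22.6906, 32.526) (33.0998, 19.4265) (33.8043, 18.7232) (45, 12.3198) (45, 45.0789)]  |A|=450.8666
9. ⊥bis P0·P8 via (36.8,18.64): [(39.8587, 45.2082) (23.409, 34.1167) (22.6906, 32.526) (32.9235, 19.6484) (45, 16.507) (45, 45.0789)]  |A|=423.2083
10. canonical 6-gon: [(39.8587, 45.2082) (23.409, 34.1167) (22.6906, 32.526) (32.9235, 19.6484) (45, 16.507) (45, 45.0789)]
11. shoelace: 423.2083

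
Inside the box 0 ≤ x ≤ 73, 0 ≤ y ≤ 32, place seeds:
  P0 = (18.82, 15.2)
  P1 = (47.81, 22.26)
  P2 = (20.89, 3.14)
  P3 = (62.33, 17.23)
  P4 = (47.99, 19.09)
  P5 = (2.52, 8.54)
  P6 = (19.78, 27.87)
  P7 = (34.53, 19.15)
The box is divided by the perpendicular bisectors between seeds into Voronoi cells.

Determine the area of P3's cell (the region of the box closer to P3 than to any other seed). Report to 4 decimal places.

Area of P3's cell: 566.9928

1. box [0,73]×[0,32]: [(0, 0) (73, 0) (73, 32) (0, 32)]
2. ⊥bis P3·P0 via (40.575,16.215): [(41.3315, 0) (73, 0) (73, 32) (39.8385, 32)]  |A|=1037.279
3. ⊥bis P3·P1 via (55.07,19.745): [(48.23, 0) (73, 0) (73, 32) (59.3154, 32)]  |A|=615.2748
4. ⊥bis P3·P2 via (41.61,10.185): [(48.23, 0) (73, 0) (73, 32) (59.3154, 32)]  |A|=615.2748
5. ⊥bis P3·P4 via (55.16,18.16): [(55.5425, 21.109) (52.8045, 0) (73, 0) (73, 32) (59.3154, 32)]  |A|=566.9928
6. ⊥bis P3·P5 via (32.425,12.885): [(55.5425, 21.109) (52.8045, 0) (73, 0) (73, 32) (59.3154, 32)]  |A|=566.9928
7. ⊥bis P3·P6 via (41.055,22.55): [(55.5425, 21.109) (52.8045, 0) (73, 0) (73, 32) (59.3154, 32)]  |A|=566.9928
8. ⊥bis P3·P7 via (48.43,18.19): [(55.5425, 21.109) (52.8045, 0) (73, 0) (73, 32) (59.3154, 32)]  |A|=566.9928
9. canonical 5-gon: [(55.5425, 21.109) (52.8045, 0) (73, 0) (73, 32) (59.3154, 32)]
10. shoelace: 566.9928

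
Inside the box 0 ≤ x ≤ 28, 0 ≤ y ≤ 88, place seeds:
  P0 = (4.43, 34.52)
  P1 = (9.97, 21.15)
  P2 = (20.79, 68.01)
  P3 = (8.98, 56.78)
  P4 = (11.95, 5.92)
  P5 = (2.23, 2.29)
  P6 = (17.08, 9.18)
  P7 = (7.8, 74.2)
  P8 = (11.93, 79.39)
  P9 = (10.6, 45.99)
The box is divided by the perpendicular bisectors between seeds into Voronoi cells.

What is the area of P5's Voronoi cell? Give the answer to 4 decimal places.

Area of P5's cell: 82.2158

1. box [0,28]×[0,88]: [(0, 0) (28, 0) (28, 88) (0, 88)]
2. ⊥bis P5·P0 via (3.33,18.405): [(0, 18.6323) (0, 0) (28, 0) (28, 16.721)]  |A|=494.9468
3. ⊥bis P5·P1 via (6.1,11.72): [(0, 14.2234) (0, 0) (28, 0) (28, 2.7324)]  |A|=237.3812
4. ⊥bis P5·P2 via (11.51,35.15): [(0, 14.2234) (0, 0) (28, 0) (28, 2.7324)]  |A|=237.3812
5. ⊥bis P5·P3 via (5.605,29.535): [(0, 14.2234) (0, 0) (28, 0) (28, 2.7324)]  |A|=237.3812
6. ⊥bis P5·P4 via (7.09,4.105): [(3.9106, 12.6185) (0, 14.2234) (0, 0) (8.623, 0)]  |A|=82.2158
7. ⊥bis P5·P6 via (9.655,5.735): [(3.9106, 12.6185) (0, 14.2234) (0, 0) (8.623, 0)]  |A|=82.2158
8. ⊥bis P5·P7 via (5.015,38.245): [(3.9106, 12.6185) (0, 14.2234) (0, 0) (8.623, 0)]  |A|=82.2158
9. ⊥bis P5·P8 via (7.08,40.84): [(3.9106, 12.6185) (0, 14.2234) (0, 0) (8.623, 0)]  |A|=82.2158
10. ⊥bis P5·P9 via (6.415,24.14): [(3.9106, 12.6185) (0, 14.2234) (0, 0) (8.623, 0)]  |A|=82.2158
11. canonical 4-gon: [(3.9106, 12.6185) (0, 14.2234) (0, 0) (8.623, 0)]
12. shoelace: 82.2158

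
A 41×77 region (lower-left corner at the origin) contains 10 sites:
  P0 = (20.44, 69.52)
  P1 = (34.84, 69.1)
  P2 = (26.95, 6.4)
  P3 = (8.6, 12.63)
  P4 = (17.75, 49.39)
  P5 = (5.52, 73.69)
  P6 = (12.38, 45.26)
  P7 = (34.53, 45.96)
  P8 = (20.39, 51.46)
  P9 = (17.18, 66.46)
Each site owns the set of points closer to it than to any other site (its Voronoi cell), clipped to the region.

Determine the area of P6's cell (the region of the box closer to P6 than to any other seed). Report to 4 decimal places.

1. box [0,41]×[0,77]: [(0, 0) (41, 0) (41, 77) (0, 77)]
2. ⊥bis P6·P0 via (16.41,57.39): [(0, 62.842) (0, 0) (41, 0) (41, 49.2204)]  |A|=2297.2777
3. ⊥bis P6·P1 via (23.61,57.18): [(27.1879, 53.8092) (0, 62.842) (0, 0) (41, 0) (41, 40.7966)]  |A|=2239.103
4. ⊥bis P6·P2 via (19.665,25.83): [(27.1879, 53.8092) (0, 62.842) (0, 18.4569) (41, 33.8293) (41, 40.7966)]  |A|=1167.237
5. ⊥bis P6·P3 via (10.49,28.945): [(27.1879, 53.8092) (0, 62.842) (0, 30.1602) (23.8464, 27.3977) (41, 33.8293) (41, 40.7966)]  |A|=1027.6963
6. ⊥bis P6·P4 via (15.065,47.325): [(4.2057, 61.4447) (0, 62.842) (0, 30.1602) (23.8464, 27.3977) (28.926, 29.3023)]  |A|=552.7219
7. ⊥bis P6·P5 via (8.95,59.475): [(6.2261, 58.8177) (0, 57.3154) (0, 30.1602) (23.8464, 27.3977) (28.926, 29.3023)]  |A|=531.4049
8. ⊥bis P6·P7 via (23.455,45.61): [(23.758, 36.022) (6.2261, 58.8177) (0, 57.3154) (0, 30.1602) (23.8464, 27.3977) (24.0284, 27.466)]  |A|=510.2046
9. ⊥bis P6·P8 via (16.385,48.36): [(23.758, 36.022) (6.2261, 58.8177) (0, 57.3154) (0, 30.1602) (23.8464, 27.3977) (24.0284, 27.466)]  |A|=510.2046
10. ⊥bis P6·P9 via (14.78,55.86): [(23.758, 36.022) (7.1769, 57.5815) (4.0431, 58.291) (0, 57.3154) (0, 30.1602) (23.8464, 27.3977) (24.0284, 27.466)]  |A|=508.6048
11. canonical 7-gon: [(23.758, 36.022) (7.1769, 57.5815) (4.0431, 58.291) (0, 57.3154) (0, 30.1602) (23.8464, 27.3977) (24.0284, 27.466)]
12. shoelace: 508.6048

Area of P6's cell: 508.6048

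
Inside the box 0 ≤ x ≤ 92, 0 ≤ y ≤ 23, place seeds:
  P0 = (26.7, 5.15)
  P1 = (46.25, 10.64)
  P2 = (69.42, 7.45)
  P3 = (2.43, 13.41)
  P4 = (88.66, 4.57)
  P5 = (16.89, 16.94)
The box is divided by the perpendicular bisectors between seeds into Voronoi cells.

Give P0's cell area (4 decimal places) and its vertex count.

Area of P0's cell: 302.1527 (4 vertices)

1. box [0,92]×[0,23]: [(0, 0) (92, 0) (92, 23) (0, 23)]
2. ⊥bis P0·P1 via (36.475,7.895): [(0, 0) (38.6921, 0) (32.2332, 23) (0, 23)]  |A|=815.6409
3. ⊥bis P0·P2 via (48.06,6.3): [(0, 0) (38.6921, 0) (32.2332, 23) (0, 23)]  |A|=815.6409
4. ⊥bis P0·P3 via (14.565,9.28): [(11.4067, 0) (38.6921, 0) (32.2332, 23) (19.2344, 23)]  |A|=463.2683
5. ⊥bis P0·P4 via (57.68,4.86): [(11.4067, 0) (38.6921, 0) (32.2332, 23) (19.2344, 23)]  |A|=463.2683
6. ⊥bis P0·P5 via (21.795,11.045): [(12.5468, 3.3499) (11.4067, 0) (38.6921, 0) (32.9775, 20.3496)]  |A|=302.1527
7. canonical 4-gon: [(12.5468, 3.3499) (11.4067, 0) (38.6921, 0) (32.9775, 20.3496)]
8. shoelace: 302.1527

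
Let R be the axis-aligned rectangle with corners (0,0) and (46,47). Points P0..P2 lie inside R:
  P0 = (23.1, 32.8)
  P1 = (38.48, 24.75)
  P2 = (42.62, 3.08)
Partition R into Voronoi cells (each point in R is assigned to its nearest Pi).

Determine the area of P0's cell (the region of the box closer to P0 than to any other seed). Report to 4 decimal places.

Area of P0's cell: 1265.4691

1. box [0,46]×[0,47]: [(0, 0) (46, 0) (46, 47) (0, 47)]
2. ⊥bis P0·P1 via (30.79,28.775): [(0, 0) (15.729, 0) (40.3291, 47) (0, 47)]  |A|=1317.3643
3. ⊥bis P0·P2 via (32.86,17.94): [(0, 0) (5.5456, 0) (21.0636, 10.1922) (40.3291, 47) (0, 47)]  |A|=1265.4691
4. canonical 5-gon: [(0, 0) (5.5456, 0) (21.0636, 10.1922) (40.3291, 47) (0, 47)]
5. shoelace: 1265.4691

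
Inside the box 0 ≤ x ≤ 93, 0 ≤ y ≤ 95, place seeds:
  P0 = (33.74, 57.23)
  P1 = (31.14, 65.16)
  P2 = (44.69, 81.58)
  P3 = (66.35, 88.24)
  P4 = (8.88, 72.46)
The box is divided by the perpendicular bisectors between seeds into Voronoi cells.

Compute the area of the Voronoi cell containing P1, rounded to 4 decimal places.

Area of P1's cell: 394.2678

1. box [0,93]×[0,95]: [(0, 0) (93, 0) (93, 95) (0, 95)]
2. ⊥bis P1·P0 via (32.44,61.195): [(0, 50.5589) (93, 81.0507) (93, 95) (0, 95)]  |A|=2715.1502
3. ⊥bis P1·P2 via (37.915,73.37): [(0, 50.5589) (46.9169, 65.9415) (11.7036, 95) (0, 95)]  |A|=1212.5626
4. ⊥bis P1·P3 via (48.745,76.7): [(0, 50.5589) (46.9169, 65.9415) (11.7036, 95) (0, 95)]  |A|=1212.5626
5. ⊥bis P1·P4 via (20.01,68.81): [(15.7143, 55.7112) (46.9169, 65.9415) (25.0004, 84.0273)]  |A|=394.2678
6. canonical 3-gon: [(15.7143, 55.7112) (46.9169, 65.9415) (25.0004, 84.0273)]
7. shoelace: 394.2678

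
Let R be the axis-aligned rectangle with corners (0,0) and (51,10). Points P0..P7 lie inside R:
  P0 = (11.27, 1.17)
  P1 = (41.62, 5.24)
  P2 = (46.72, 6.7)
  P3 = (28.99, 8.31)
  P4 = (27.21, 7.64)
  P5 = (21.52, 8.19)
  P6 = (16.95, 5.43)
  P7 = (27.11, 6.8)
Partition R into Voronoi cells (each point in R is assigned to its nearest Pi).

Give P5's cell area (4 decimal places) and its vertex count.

1. box [0,51]×[0,10]: [(0, 0) (51, 0) (51, 10) (0, 10)]
2. ⊥bis P5·P0 via (16.395,4.68): [(19.6002, 0) (51, 0) (51, 10) (12.7514, 10)]  |A|=348.2416
3. ⊥bis P5·P1 via (31.57,6.715): [(19.6002, 0) (30.5845, 0) (32.0521, 10) (12.7514, 10)]  |A|=151.4246
4. ⊥bis P5·P2 via (34.12,7.445): [(19.6002, 0) (30.5845, 0) (32.0521, 10) (12.7514, 10)]  |A|=151.4246
5. ⊥bis P5·P3 via (25.255,8.25): [(19.6002, 0) (25.3875, 0) (25.2269, 10) (12.7514, 10)]  |A|=91.3137
6. ⊥bis P5·P4 via (24.365,7.915): [(19.6002, 0) (23.5999, 0) (24.5665, 10) (12.7514, 10)]  |A|=79.0739
7. ⊥bis P5·P6 via (19.235,6.81): [(23.3478, 0) (23.5999, 0) (24.5665, 10) (17.3084, 10)]  |A|=37.551
8. ⊥bis P5·P7 via (24.315,7.495): [(22.7128, 1.0515) (24.3304, 7.5569) (24.5665, 10) (17.3084, 10)]  |A|=33.6824
9. canonical 4-gon: [(22.7128, 1.0515) (24.3304, 7.5569) (24.5665, 10) (17.3084, 10)]
10. shoelace: 33.6824

Area of P5's cell: 33.6824 (4 vertices)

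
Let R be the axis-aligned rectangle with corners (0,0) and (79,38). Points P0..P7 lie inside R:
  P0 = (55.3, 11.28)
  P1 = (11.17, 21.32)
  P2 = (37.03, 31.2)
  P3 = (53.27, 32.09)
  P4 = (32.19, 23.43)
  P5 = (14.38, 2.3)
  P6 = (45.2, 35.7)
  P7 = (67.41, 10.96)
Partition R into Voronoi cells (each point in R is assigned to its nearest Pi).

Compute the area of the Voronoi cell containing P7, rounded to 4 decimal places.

1. box [0,79]×[0,38]: [(0, 0) (79, 0) (79, 38) (0, 38)]
2. ⊥bis P7·P0 via (61.355,11.12): [(61.0612, 0) (79, 0) (79, 38) (62.0653, 38)]  |A|=662.5975
3. ⊥bis P7·P1 via (39.29,16.14): [(61.0612, 0) (79, 0) (79, 38) (62.0653, 38)]  |A|=662.5975
4. ⊥bis P7·P2 via (52.22,21.08): [(62.0063, 35.7692) (61.0612, 0) (79, 0) (79, 38) (63.4926, 38)]  |A|=661.0055
5. ⊥bis P7·P3 via (60.34,21.525): [(61.6532, 22.4038) (61.0612, 0) (79, 0) (79, 34.0121)]  |A|=495.9498
6. ⊥bis P7·P4 via (49.8,17.195): [(61.6532, 22.4038) (61.0612, 0) (79, 0) (79, 34.0121)]  |A|=495.9498
7. ⊥bis P7·P5 via (40.895,6.63): [(61.6532, 22.4038) (61.0612, 0) (79, 0) (79, 34.0121)]  |A|=495.9498
8. ⊥bis P7·P6 via (56.305,23.33): [(61.6532, 22.4038) (61.0612, 0) (79, 0) (79, 34.0121)]  |A|=495.9498
9. canonical 4-gon: [(61.6532, 22.4038) (61.0612, 0) (79, 0) (79, 34.0121)]
10. shoelace: 495.9498

Area of P7's cell: 495.9498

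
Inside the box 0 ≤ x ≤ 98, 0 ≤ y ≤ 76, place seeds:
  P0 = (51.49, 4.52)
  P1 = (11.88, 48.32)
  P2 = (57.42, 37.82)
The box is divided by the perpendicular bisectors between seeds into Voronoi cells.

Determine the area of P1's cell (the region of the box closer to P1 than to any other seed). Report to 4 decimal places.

1. box [0,98]×[0,76]: [(0, 0) (98, 0) (98, 76) (0, 76)]
2. ⊥bis P1·P0 via (31.685,26.42): [(0, 0) (2.4703, 0) (86.5096, 76) (0, 76)]  |A|=3381.2361
3. ⊥bis P1·P2 via (34.65,43.07): [(0, 0) (2.4703, 0) (30.5808, 25.4215) (42.2426, 76) (0, 76)]  |A|=2261.7539
4. canonical 5-gon: [(0, 0) (2.4703, 0) (30.5808, 25.4215) (42.2426, 76) (0, 76)]
5. shoelace: 2261.7539

Area of P1's cell: 2261.7539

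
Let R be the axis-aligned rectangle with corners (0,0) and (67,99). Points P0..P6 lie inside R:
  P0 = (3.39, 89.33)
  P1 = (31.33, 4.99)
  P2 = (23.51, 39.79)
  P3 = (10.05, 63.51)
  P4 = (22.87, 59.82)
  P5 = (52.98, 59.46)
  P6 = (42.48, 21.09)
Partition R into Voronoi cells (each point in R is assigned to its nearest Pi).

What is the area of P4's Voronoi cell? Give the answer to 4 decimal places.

Area of P4's cell: 714.2028

1. box [0,67]×[0,99]: [(0, 0) (67, 0) (67, 99) (0, 99)]
2. ⊥bis P4·P0 via (13.13,74.575): [(0, 65.9077) (0, 0) (67, 0) (67, 99) (50.1311, 99)]  |A|=5803.5227
3. ⊥bis P4·P1 via (27.1,32.405): [(0, 65.9077) (0, 28.2236) (67, 38.5614) (67, 99) (50.1311, 99)]  |A|=3566.226
4. ⊥bis P4·P2 via (23.19,49.805): [(0, 65.9077) (0, 49.064) (67, 51.2048) (67, 99) (50.1311, 99)]  |A|=2444.5162
5. ⊥bis P4·P3 via (16.46,61.665): [(21.8287, 80.3171) (12.9522, 49.4779) (67, 51.2048) (67, 99) (50.1311, 99)]  |A|=2062.7982
6. ⊥bis P4·P5 via (37.925,59.64): [(38.3022, 91.1916) (21.8287, 80.3171) (12.9522, 49.4779) (37.813, 50.2722)]  |A|=714.2028
7. ⊥bis P4·P6 via (32.675,40.455): [(38.3022, 91.1916) (21.8287, 80.3171) (12.9522, 49.4779) (37.813, 50.2722)]  |A|=714.2028
8. canonical 4-gon: [(38.3022, 91.1916) (21.8287, 80.3171) (12.9522, 49.4779) (37.813, 50.2722)]
9. shoelace: 714.2028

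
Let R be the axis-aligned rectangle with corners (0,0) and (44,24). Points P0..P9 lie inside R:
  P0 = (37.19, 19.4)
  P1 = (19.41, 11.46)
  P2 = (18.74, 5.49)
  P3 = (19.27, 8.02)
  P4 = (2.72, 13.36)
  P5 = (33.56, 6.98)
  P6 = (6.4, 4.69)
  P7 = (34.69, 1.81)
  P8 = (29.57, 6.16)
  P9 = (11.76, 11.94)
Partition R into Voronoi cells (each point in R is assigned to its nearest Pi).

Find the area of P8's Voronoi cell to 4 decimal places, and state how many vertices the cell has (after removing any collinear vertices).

Area of P8's cell: 86.6095 (7 vertices)

1. box [0,44]×[0,24]: [(0, 0) (44, 0) (44, 24) (0, 24)]
2. ⊥bis P8·P0 via (33.38,12.78): [(0, 0) (44, 0) (44, 6.6679) (13.8849, 24) (0, 24)]  |A|=795.0207
3. ⊥bis P8·P1 via (24.49,8.81): [(19.8942, 0) (44, 0) (44, 6.6679) (28.1355, 15.7984)]  |A|=243.3071
4. ⊥bis P8·P2 via (24.155,5.825): [(24.0254, 7.9194) (24.5154, 0) (44, 0) (44, 6.6679) (28.1355, 15.7984)]  |A|=225.0088
5. ⊥bis P8·P3 via (24.42,7.09): [(24.858, 9.5154) (24.1643, 5.6742) (24.5154, 0) (44, 0) (44, 6.6679) (28.1355, 15.7984)]  |A|=223.9633
6. ⊥bis P8·P4 via (16.145,9.76): [(24.858, 9.5154) (24.1643, 5.6742) (24.5154, 0) (44, 0) (44, 6.6679) (28.1355, 15.7984)]  |A|=223.9633
7. ⊥bis P8·P5 via (31.565,6.57): [(24.858, 9.5154) (24.1643, 5.6742) (24.5154, 0) (32.9152, 0) (29.8741, 14.7978) (28.1355, 15.7984)]  |A|=94.8534
8. ⊥bis P8·P6 via (17.985,5.425): [(24.858, 9.5154) (24.1643, 5.6742) (24.5154, 0) (32.9152, 0) (29.8741, 14.7978) (28.1355, 15.7984)]  |A|=94.8534
9. ⊥bis P8·P7 via (32.13,3.985): [(24.858, 9.5154) (24.1643, 5.6742) (24.5154, 0) (28.7443, 0) (32.1028, 3.953) (29.8741, 14.7978) (28.1355, 15.7984)]  |A|=86.6095
10. ⊥bis P8·P9 via (20.665,9.05): [(24.858, 9.5154) (24.1643, 5.6742) (24.5154, 0) (28.7443, 0) (32.1028, 3.953) (29.8741, 14.7978) (28.1355, 15.7984)]  |A|=86.6095
11. canonical 7-gon: [(24.858, 9.5154) (24.1643, 5.6742) (24.5154, 0) (28.7443, 0) (32.1028, 3.953) (29.8741, 14.7978) (28.1355, 15.7984)]
12. shoelace: 86.6095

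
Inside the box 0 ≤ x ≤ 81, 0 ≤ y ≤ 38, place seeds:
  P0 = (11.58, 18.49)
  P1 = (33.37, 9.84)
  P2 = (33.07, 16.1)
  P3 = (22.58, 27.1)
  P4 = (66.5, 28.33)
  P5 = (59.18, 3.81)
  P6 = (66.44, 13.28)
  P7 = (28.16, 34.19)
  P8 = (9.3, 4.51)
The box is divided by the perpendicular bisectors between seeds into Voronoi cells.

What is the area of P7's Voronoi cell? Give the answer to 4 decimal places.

1. box [0,81]×[0,38]: [(0, 0) (81, 0) (81, 38) (0, 38)]
2. ⊥bis P7·P0 via (19.87,26.34): [(44.812, 0) (81, 0) (81, 38) (8.8289, 38)]  |A|=2058.824
3. ⊥bis P7·P1 via (30.765,22.015): [(25.111, 20.8053) (81, 32.7634) (81, 38) (8.8289, 38)]  |A|=766.8156
4. ⊥bis P7·P2 via (30.615,25.145): [(22.9672, 23.0692) (77.9769, 38) (8.8289, 38)]  |A|=516.217
5. ⊥bis P7·P3 via (25.37,30.645): [(31.9113, 25.4968) (77.9769, 38) (16.0247, 38)]  |A|=387.2993
6. ⊥bis P7·P4 via (47.33,31.26): [(31.9113, 25.4968) (47.0783, 29.6135) (48.3602, 38) (16.0247, 38)]  |A|=263.1088
7. ⊥bis P7·P5 via (43.67,19): [(31.9113, 25.4968) (47.0783, 29.6135) (48.3602, 38) (16.0247, 38)]  |A|=263.1088
8. ⊥bis P7·P6 via (47.3,23.735): [(31.9113, 25.4968) (47.0783, 29.6135) (48.3602, 38) (16.0247, 38)]  |A|=263.1088
9. ⊥bis P7·P8 via (18.73,19.35): [(31.9113, 25.4968) (47.0783, 29.6135) (48.3602, 38) (16.0247, 38)]  |A|=263.1088
10. canonical 4-gon: [(31.9113, 25.4968) (47.0783, 29.6135) (48.3602, 38) (16.0247, 38)]
11. shoelace: 263.1088

Area of P7's cell: 263.1088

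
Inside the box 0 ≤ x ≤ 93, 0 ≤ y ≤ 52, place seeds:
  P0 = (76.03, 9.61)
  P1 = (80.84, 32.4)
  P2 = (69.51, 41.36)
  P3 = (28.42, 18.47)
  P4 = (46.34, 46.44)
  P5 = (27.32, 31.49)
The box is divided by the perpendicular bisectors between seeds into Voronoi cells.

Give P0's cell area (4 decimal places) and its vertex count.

1. box [0,93]×[0,52]: [(0, 0) (93, 0) (93, 52) (0, 52)]
2. ⊥bis P0·P1 via (78.435,21.005): [(0, 37.5593) (0, 0) (93, 0) (93, 17.9309)]  |A|=2580.2962
3. ⊥bis P0·P2 via (72.77,25.485): [(64.8827, 23.8653) (0, 10.5414) (0, 0) (93, 0) (93, 17.9309)]  |A|=1703.798
4. ⊥bis P0·P3 via (52.225,14.04): [(64.8827, 23.8653) (53.6232, 21.5531) (49.6122, 0) (93, 0) (93, 17.9309)]  |A|=886.5184
5. ⊥bis P0·P4 via (61.185,28.025): [(64.8827, 23.8653) (53.6232, 21.5531) (49.6122, 0) (93, 0) (93, 17.9309)]  |A|=886.5184
6. ⊥bis P0·P5 via (51.675,20.55): [(64.8827, 23.8653) (53.6232, 21.5531) (49.6122, 0) (93, 0) (93, 17.9309)]  |A|=886.5184
7. canonical 5-gon: [(64.8827, 23.8653) (53.6232, 21.5531) (49.6122, 0) (93, 0) (93, 17.9309)]
8. shoelace: 886.5184

Area of P0's cell: 886.5184 (5 vertices)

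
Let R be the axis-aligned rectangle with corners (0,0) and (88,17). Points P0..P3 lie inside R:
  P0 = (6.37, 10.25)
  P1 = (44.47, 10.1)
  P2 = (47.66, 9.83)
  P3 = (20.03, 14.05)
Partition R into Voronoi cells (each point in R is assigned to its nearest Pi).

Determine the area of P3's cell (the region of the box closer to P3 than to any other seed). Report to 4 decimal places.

Area of P3's cell: 296.7662

1. box [0,88]×[0,17]: [(0, 0) (88, 0) (88, 17) (0, 17)]
2. ⊥bis P3·P0 via (13.2,12.15): [(16.5799, 0) (88, 0) (88, 17) (11.8508, 17)]  |A|=1254.3387
3. ⊥bis P3·P1 via (32.25,12.075): [(16.5799, 0) (30.2984, 0) (33.046, 17) (11.8508, 17)]  |A|=296.7662
4. ⊥bis P3·P2 via (33.845,11.94): [(16.5799, 0) (30.2984, 0) (33.046, 17) (11.8508, 17)]  |A|=296.7662
5. canonical 4-gon: [(16.5799, 0) (30.2984, 0) (33.046, 17) (11.8508, 17)]
6. shoelace: 296.7662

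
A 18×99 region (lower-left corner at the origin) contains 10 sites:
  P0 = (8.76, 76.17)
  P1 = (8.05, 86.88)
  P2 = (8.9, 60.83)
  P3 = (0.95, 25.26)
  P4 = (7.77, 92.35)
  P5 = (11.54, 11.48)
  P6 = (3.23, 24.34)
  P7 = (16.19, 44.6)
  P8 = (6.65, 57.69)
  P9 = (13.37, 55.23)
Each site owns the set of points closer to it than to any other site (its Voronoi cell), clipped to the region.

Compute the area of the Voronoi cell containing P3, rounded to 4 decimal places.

Area of P3's cell: 74.5141

1. box [0,18]×[0,99]: [(0, 0) (18, 0) (18, 99) (0, 99)]
2. ⊥bis P3·P0 via (4.855,50.715): [(0, 51.4598) (0, 0) (18, 0) (18, 48.6985)]  |A|=901.4242
3. ⊥bis P3·P1 via (4.5,56.07): [(0, 51.4598) (0, 0) (18, 0) (18, 48.6985)]  |A|=901.4242
4. ⊥bis P3·P2 via (4.925,43.045): [(0, 44.1458) (0, 0) (18, 0) (18, 40.1227)]  |A|=758.4161
5. ⊥bis P3·P4 via (4.36,58.805): [(0, 44.1458) (0, 0) (18, 0) (18, 40.1227)]  |A|=758.4161
6. ⊥bis P3·P5 via (6.245,18.37): [(0, 44.1458) (0, 13.5707) (18, 27.4038) (18, 40.1227)]  |A|=389.6459
7. ⊥bis P3·P6 via (2.09,24.8): [(9.0775, 42.1169) (0, 44.1458) (0, 19.6204)]  |A|=111.3145
8. ⊥bis P3·P7 via (8.57,34.93): [(6.7547, 36.3604) (0, 41.6832) (0, 19.6204)]  |A|=74.5141
9. ⊥bis P3·P8 via (3.8,41.475): [(6.7547, 36.3604) (0, 41.6832) (0, 19.6204)]  |A|=74.5141
10. ⊥bis P3·P9 via (7.16,40.245): [(6.7547, 36.3604) (0, 41.6832) (0, 19.6204)]  |A|=74.5141
11. canonical 3-gon: [(6.7547, 36.3604) (0, 41.6832) (0, 19.6204)]
12. shoelace: 74.5141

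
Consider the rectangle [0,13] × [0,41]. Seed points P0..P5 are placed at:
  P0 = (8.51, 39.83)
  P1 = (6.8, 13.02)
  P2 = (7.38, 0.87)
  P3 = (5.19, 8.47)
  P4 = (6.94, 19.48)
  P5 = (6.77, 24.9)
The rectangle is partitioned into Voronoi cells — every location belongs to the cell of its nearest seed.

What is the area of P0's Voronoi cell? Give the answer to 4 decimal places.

Area of P0's cell: 110.5278

1. box [0,13]×[0,41]: [(0, 0) (13, 0) (13, 41) (0, 41)]
2. ⊥bis P0·P1 via (7.655,26.425): [(0, 26.9133) (13, 26.0841) (13, 41) (0, 41)]  |A|=188.5173
3. ⊥bis P0·P2 via (7.945,20.35): [(0, 26.9133) (13, 26.0841) (13, 41) (0, 41)]  |A|=188.5173
4. ⊥bis P0·P3 via (6.85,24.15): [(0, 26.9133) (13, 26.0841) (13, 41) (0, 41)]  |A|=188.5173
5. ⊥bis P0·P4 via (7.725,29.655): [(0, 30.251) (13, 29.248) (13, 41) (0, 41)]  |A|=146.2564
6. ⊥bis P0·P5 via (7.64,32.365): [(0, 33.2554) (13, 31.7403) (13, 41) (0, 41)]  |A|=110.5278
7. canonical 4-gon: [(0, 33.2554) (13, 31.7403) (13, 41) (0, 41)]
8. shoelace: 110.5278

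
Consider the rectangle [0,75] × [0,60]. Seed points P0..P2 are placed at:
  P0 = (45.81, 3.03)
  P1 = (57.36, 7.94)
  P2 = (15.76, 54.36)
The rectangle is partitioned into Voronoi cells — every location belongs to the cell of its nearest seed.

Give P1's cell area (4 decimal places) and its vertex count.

1. box [0,75]×[0,60]: [(0, 0) (75, 0) (75, 60) (0, 60)]
2. ⊥bis P1·P0 via (51.585,5.485): [(53.9167, 0) (75, 0) (75, 60) (28.4102, 60)]  |A|=2030.1917
3. ⊥bis P1·P2 via (36.56,31.15): [(39.5395, 33.8201) (53.9167, 0) (75, 0) (75, 60) (68.7527, 60)]  |A|=1502.1111
4. canonical 5-gon: [(39.5395, 33.8201) (53.9167, 0) (75, 0) (75, 60) (68.7527, 60)]
5. shoelace: 1502.1111

Area of P1's cell: 1502.1111 (5 vertices)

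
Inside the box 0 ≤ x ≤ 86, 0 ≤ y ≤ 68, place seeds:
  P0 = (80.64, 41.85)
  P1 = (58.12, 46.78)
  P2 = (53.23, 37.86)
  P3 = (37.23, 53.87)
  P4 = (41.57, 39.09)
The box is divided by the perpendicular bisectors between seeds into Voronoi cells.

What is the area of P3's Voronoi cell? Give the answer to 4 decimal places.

Area of P3's cell: 1296.4672

1. box [0,86]×[0,68]: [(0, 0) (86, 0) (86, 68) (0, 68)]
2. ⊥bis P3·P0 via (58.935,47.86): [(0, 0) (45.6828, 0) (64.5117, 68) (0, 68)]  |A|=3746.6123
3. ⊥bis P3·P1 via (47.675,50.325): [(0, 0) (30.5949, 0) (53.6738, 68) (0, 68)]  |A|=2865.1356
4. ⊥bis P3·P2 via (45.23,45.865): [(0, 0.6633) (46.6393, 47.2734) (53.6738, 68) (0, 68)]  |A|=2126.507
5. ⊥bis P3·P4 via (39.4,46.48): [(0, 34.9106) (47.1415, 48.7532) (53.6738, 68) (0, 68)]  |A|=1296.4672
6. canonical 4-gon: [(0, 34.9106) (47.1415, 48.7532) (53.6738, 68) (0, 68)]
7. shoelace: 1296.4672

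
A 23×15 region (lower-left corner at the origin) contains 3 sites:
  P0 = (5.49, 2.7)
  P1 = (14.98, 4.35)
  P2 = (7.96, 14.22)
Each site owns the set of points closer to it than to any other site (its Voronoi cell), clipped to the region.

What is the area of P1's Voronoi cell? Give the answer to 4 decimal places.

Area of P1's cell: 161.6775

1. box [0,23]×[0,15]: [(0, 0) (23, 0) (23, 15) (0, 15)]
2. ⊥bis P1·P0 via (10.235,3.525): [(10.8479, 0) (23, 0) (23, 15) (8.2399, 15)]  |A|=201.8418
3. ⊥bis P1·P2 via (11.47,9.285): [(9.4797, 7.8694) (10.8479, 0) (23, 0) (23, 15) (19.5052, 15)]  |A|=161.6775
4. canonical 5-gon: [(9.4797, 7.8694) (10.8479, 0) (23, 0) (23, 15) (19.5052, 15)]
5. shoelace: 161.6775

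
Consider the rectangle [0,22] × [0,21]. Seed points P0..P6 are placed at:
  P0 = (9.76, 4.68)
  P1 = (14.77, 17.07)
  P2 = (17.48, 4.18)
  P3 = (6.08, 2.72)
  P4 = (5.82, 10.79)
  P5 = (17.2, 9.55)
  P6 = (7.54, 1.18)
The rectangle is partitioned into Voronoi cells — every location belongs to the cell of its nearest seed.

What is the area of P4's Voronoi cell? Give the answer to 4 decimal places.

Area of P4's cell: 128.6918

1. box [0,22]×[0,21]: [(0, 0) (22, 0) (22, 21) (0, 21)]
2. ⊥bis P4·P0 via (7.79,7.735): [(0, 2.7117) (22, 16.8982) (22, 21) (0, 21)]  |A|=246.2911
3. ⊥bis P4·P1 via (10.295,13.93): [(0, 2.7117) (12.5074, 10.777) (5.3342, 21) (0, 21)]  |A|=141.6353
4. ⊥bis P4·P2 via (11.65,7.485): [(0, 2.7117) (12.5074, 10.777) (5.3342, 21) (0, 21)]  |A|=141.6353
5. ⊥bis P4·P3 via (5.95,6.755): [(0, 6.5633) (6.2871, 6.7659) (12.5074, 10.777) (5.3342, 21) (0, 21)]  |A|=129.5275
6. ⊥bis P4·P5 via (11.51,10.17): [(0, 6.5633) (6.2871, 6.7659) (11.5058, 10.1311) (11.7013, 11.9258) (5.3342, 21) (0, 21)]  |A|=128.6918
7. ⊥bis P4·P6 via (6.68,5.985): [(0, 6.5633) (6.2871, 6.7659) (11.5058, 10.1311) (11.7013, 11.9258) (5.3342, 21) (0, 21)]  |A|=128.6918
8. canonical 6-gon: [(0, 6.5633) (6.2871, 6.7659) (11.5058, 10.1311) (11.7013, 11.9258) (5.3342, 21) (0, 21)]
9. shoelace: 128.6918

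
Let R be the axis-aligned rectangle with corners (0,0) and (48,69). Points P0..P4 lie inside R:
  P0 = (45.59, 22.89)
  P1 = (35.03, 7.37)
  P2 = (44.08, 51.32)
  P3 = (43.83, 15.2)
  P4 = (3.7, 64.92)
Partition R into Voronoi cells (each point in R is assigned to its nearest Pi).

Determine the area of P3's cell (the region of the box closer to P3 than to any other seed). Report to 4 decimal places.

Area of P3's cell: 154.6603

1. box [0,48]×[0,69]: [(0, 0) (48, 0) (48, 69) (0, 69)]
2. ⊥bis P3·P0 via (44.71,19.045): [(0, 29.2777) (0, 0) (48, 0) (48, 18.292)]  |A|=1141.6738
3. ⊥bis P3·P1 via (39.43,11.285): [(29.4096, 22.5468) (48, 1.6533) (48, 18.292)]  |A|=154.6603
4. ⊥bis P3·P2 via (43.955,33.26): [(29.4096, 22.5468) (48, 1.6533) (48, 18.292)]  |A|=154.6603
5. ⊥bis P3·P4 via (23.765,40.06): [(29.4096, 22.5468) (48, 1.6533) (48, 18.292)]  |A|=154.6603
6. canonical 3-gon: [(29.4096, 22.5468) (48, 1.6533) (48, 18.292)]
7. shoelace: 154.6603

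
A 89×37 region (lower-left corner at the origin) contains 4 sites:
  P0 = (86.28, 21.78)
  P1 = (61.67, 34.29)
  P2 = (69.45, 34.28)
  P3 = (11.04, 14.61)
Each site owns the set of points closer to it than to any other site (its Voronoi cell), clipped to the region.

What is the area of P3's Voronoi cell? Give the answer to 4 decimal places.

Area of P3's cell: 1430.7078

1. box [0,89]×[0,37]: [(0, 0) (89, 0) (89, 37) (0, 37)]
2. ⊥bis P3·P0 via (48.66,18.195): [(0, 0) (50.3939, 0) (46.868, 37) (0, 37)]  |A|=1799.3446
3. ⊥bis P3·P1 via (36.355,24.45): [(0, 0) (45.8588, 0) (31.4768, 37) (0, 37)]  |A|=1430.7078
4. ⊥bis P3·P2 via (40.245,24.445): [(0, 0) (45.8588, 0) (31.4768, 37) (0, 37)]  |A|=1430.7078
5. canonical 4-gon: [(0, 0) (45.8588, 0) (31.4768, 37) (0, 37)]
6. shoelace: 1430.7078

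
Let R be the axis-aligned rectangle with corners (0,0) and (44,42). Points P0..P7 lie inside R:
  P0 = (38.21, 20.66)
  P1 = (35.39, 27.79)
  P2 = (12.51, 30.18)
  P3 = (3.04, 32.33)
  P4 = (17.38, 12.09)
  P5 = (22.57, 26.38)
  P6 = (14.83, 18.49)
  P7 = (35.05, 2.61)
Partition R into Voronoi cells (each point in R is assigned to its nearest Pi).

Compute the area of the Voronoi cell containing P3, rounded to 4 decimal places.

1. box [0,44]×[0,42]: [(0, 0) (44, 0) (44, 42) (0, 42)]
2. ⊥bis P3·P0 via (20.625,26.495): [(0, 0) (11.8335, 0) (25.7698, 42) (0, 42)]  |A|=789.67
3. ⊥bis P3·P1 via (19.215,30.06): [(0, 0) (11.8335, 0) (17.3146, 16.5183) (20.8907, 42) (0, 42)]  |A|=727.5053
4. ⊥bis P3·P2 via (7.775,31.255): [(0, 0) (0.6791, 0) (10.2145, 42) (0, 42)]  |A|=228.7647
5. ⊥bis P3·P4 via (10.21,22.21): [(0, 14.9762) (4.8611, 18.4203) (10.2145, 42) (0, 42)]  |A|=186.1096
6. ⊥bis P3·P5 via (12.805,29.355): [(0, 14.9762) (4.8611, 18.4203) (10.2145, 42) (0, 42)]  |A|=186.1096
7. ⊥bis P3·P6 via (8.935,25.41): [(0, 17.7985) (5.8517, 22.7834) (10.2145, 42) (0, 42)]  |A|=168.9534
8. ⊥bis P3·P7 via (19.045,17.47): [(0, 17.7985) (5.8517, 22.7834) (10.2145, 42) (0, 42)]  |A|=168.9534
9. canonical 4-gon: [(0, 17.7985) (5.8517, 22.7834) (10.2145, 42) (0, 42)]
10. shoelace: 168.9534

Area of P3's cell: 168.9534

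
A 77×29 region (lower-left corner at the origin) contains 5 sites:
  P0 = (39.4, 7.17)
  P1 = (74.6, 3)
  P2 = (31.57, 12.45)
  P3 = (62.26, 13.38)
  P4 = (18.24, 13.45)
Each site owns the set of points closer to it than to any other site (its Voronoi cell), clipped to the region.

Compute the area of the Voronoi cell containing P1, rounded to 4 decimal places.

Area of P1's cell: 142.0560

1. box [0,77]×[0,29]: [(0, 0) (77, 0) (77, 29) (0, 29)]
2. ⊥bis P1·P0 via (57,5.085): [(56.3976, 0) (77, 0) (77, 29) (59.8331, 29)]  |A|=547.6547
3. ⊥bis P1·P2 via (53.085,7.725): [(56.3976, 0) (77, 0) (77, 29) (59.8331, 29)]  |A|=547.6547
4. ⊥bis P1·P3 via (68.43,8.19): [(61.5408, 0) (77, 0) (77, 18.3782)]  |A|=142.056
5. ⊥bis P1·P4 via (46.42,8.225): [(61.5408, 0) (77, 0) (77, 18.3782)]  |A|=142.056
6. canonical 3-gon: [(61.5408, 0) (77, 0) (77, 18.3782)]
7. shoelace: 142.056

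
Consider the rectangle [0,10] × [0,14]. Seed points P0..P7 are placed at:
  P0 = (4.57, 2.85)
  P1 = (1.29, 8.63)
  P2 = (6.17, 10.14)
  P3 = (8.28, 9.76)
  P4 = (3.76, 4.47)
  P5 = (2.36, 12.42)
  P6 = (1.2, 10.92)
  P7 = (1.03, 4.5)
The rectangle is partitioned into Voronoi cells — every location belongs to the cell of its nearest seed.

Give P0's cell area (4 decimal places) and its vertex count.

Area of P0's cell: 35.0809 (5 vertices)

1. box [0,10]×[0,14]: [(0, 0) (10, 0) (10, 14) (0, 14)]
2. ⊥bis P0·P1 via (2.93,5.74): [(0, 4.0773) (0, 0) (10, 0) (10, 9.752)]  |A|=69.1467
3. ⊥bis P0·P2 via (5.37,6.495): [(4.5699, 6.6706) (0, 4.0773) (0, 0) (10, 0) (10, 5.4788)]  |A|=57.5447
4. ⊥bis P0·P3 via (6.425,6.305): [(6.5559, 6.2347) (4.5699, 6.6706) (0, 4.0773) (0, 0) (10, 0) (10, 4.3856)]  |A|=55.6621
5. ⊥bis P0·P4 via (4.165,3.66): [(7.8861, 5.5205) (0, 1.5775) (0, 0) (10, 0) (10, 4.3856)]  |A|=38.4582
6. ⊥bis P0·P5 via (3.465,7.635): [(7.8861, 5.5205) (0, 1.5775) (0, 0) (10, 0) (10, 4.3856)]  |A|=38.4582
7. ⊥bis P0·P6 via (2.885,6.885): [(7.8861, 5.5205) (0, 1.5775) (0, 0) (10, 0) (10, 4.3856)]  |A|=38.4582
8. ⊥bis P0·P7 via (2.8,3.675): [(7.8861, 5.5205) (2.3761, 2.7656) (1.0871, 0) (10, 0) (10, 4.3856)]  |A|=35.0809
9. canonical 5-gon: [(7.8861, 5.5205) (2.3761, 2.7656) (1.0871, 0) (10, 0) (10, 4.3856)]
10. shoelace: 35.0809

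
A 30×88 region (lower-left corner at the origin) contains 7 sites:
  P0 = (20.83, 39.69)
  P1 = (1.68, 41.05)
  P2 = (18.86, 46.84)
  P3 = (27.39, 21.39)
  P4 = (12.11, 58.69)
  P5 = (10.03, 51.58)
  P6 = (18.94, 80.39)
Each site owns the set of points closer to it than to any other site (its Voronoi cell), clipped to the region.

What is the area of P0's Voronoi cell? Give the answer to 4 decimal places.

1. box [0,30]×[0,88]: [(0, 0) (30, 0) (30, 88) (0, 88)]
2. ⊥bis P0·P1 via (11.255,40.37): [(8.388, 0) (30, 0) (30, 88) (14.6376, 88)]  |A|=1626.8739
3. ⊥bis P0·P2 via (19.845,43.265): [(11.2933, 40.9088) (8.388, 0) (30, 0) (30, 46.063)]  |A|=872.9043
4. ⊥bis P0·P3 via (24.11,30.54): [(11.2933, 40.9088) (10.2028, 25.5547) (30, 32.6514) (30, 46.063)]  |A|=273.5577
5. ⊥bis P0·P4 via (16.47,49.19): [(11.2933, 40.9088) (10.2028, 25.5547) (30, 32.6514) (30, 46.063)]  |A|=273.5577
6. ⊥bis P0·P5 via (15.43,45.635): [(11.2933, 40.9088) (10.2028, 25.5547) (30, 32.6514) (30, 46.063)]  |A|=273.5577
7. ⊥bis P0·P6 via (19.885,60.04): [(11.2933, 40.9088) (10.2028, 25.5547) (30, 32.6514) (30, 46.063)]  |A|=273.5577
8. canonical 4-gon: [(11.2933, 40.9088) (10.2028, 25.5547) (30, 32.6514) (30, 46.063)]
9. shoelace: 273.5577

Area of P0's cell: 273.5577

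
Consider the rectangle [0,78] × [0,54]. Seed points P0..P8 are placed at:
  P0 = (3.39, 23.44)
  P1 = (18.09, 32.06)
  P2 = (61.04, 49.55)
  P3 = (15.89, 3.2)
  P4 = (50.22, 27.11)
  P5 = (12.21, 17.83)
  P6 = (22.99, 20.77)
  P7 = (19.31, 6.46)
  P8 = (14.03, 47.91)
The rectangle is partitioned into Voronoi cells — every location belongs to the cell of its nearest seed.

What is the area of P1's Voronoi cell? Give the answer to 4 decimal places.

Area of P1's cell: 371.4167

1. box [0,78]×[0,54]: [(0, 0) (78, 0) (78, 54) (0, 54)]
2. ⊥bis P1·P0 via (10.74,27.75): [(0, 46.0653) (27.0124, 0) (78, 0) (78, 54) (0, 54)]  |A|=3589.8315
3. ⊥bis P1·P2 via (39.565,40.805): [(0, 46.0653) (27.0124, 0) (56.1815, 0) (34.1918, 54) (0, 54)]  |A|=1817.9101
4. ⊥bis P1·P3 via (16.99,17.63): [(0, 46.0653) (16.6595, 17.6552) (50.0278, 15.1115) (34.1918, 54) (0, 54)]  |A|=1316.1209
5. ⊥bis P1·P4 via (34.155,29.585): [(0, 46.0653) (16.6595, 17.6552) (32.1353, 16.4755) (36.8941, 47.364) (34.1918, 54) (0, 54)]  |A|=1036.5389
6. ⊥bis P1·P5 via (15.15,24.945): [(0, 46.0653) (11.5006, 26.453) (32.3455, 17.8396) (36.8941, 47.364) (34.1918, 54) (0, 54)]  |A|=956.3826
7. ⊥bis P1·P6 via (20.54,26.415): [(0, 46.0653) (11.5006, 26.453) (16.1761, 24.521) (34.6072, 32.5203) (36.8941, 47.364) (34.1918, 54) (0, 54)]  |A|=830.1376
8. ⊥bis P1·P7 via (18.7,19.26): [(0, 46.0653) (11.5006, 26.453) (16.1761, 24.521) (34.6072, 32.5203) (36.8941, 47.364) (34.1918, 54) (0, 54)]  |A|=830.1376
9. ⊥bis P1·P8 via (16.06,39.985): [(5.1971, 37.2025) (11.5006, 26.453) (16.1761, 24.521) (34.6072, 32.5203) (36.5665, 45.2378)]  |A|=371.4167
10. canonical 5-gon: [(5.1971, 37.2025) (11.5006, 26.453) (16.1761, 24.521) (34.6072, 32.5203) (36.5665, 45.2378)]
11. shoelace: 371.4167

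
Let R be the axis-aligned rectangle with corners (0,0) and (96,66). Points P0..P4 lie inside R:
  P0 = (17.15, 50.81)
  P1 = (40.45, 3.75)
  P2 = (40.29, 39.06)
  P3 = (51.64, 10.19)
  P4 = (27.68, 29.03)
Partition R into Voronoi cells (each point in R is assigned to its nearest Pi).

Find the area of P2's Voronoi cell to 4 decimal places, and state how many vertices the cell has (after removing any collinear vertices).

1. box [0,96]×[0,66]: [(0, 0) (96, 0) (96, 66) (0, 66)]
2. ⊥bis P2·P0 via (28.72,44.935): [(5.903, 0) (96, 0) (96, 66) (39.4164, 66)]  |A|=4840.4624
3. ⊥bis P2·P1 via (40.37,21.405): [(16.7175, 21.2978) (96, 21.6571) (96, 66) (39.4164, 66)]  |A|=3022.5139
4. ⊥bis P2·P3 via (45.965,24.625): [(16.7175, 21.2978) (37.7443, 21.3931) (96, 44.2958) (96, 66) (39.4164, 66)]  |A|=2363.0953
5. ⊥bis P2·P4 via (33.985,34.045): [(27.3964, 42.3284) (42.5466, 23.2811) (96, 44.2958) (96, 66) (39.4164, 66)]  |A|=2082.4648
6. canonical 5-gon: [(27.3964, 42.3284) (42.5466, 23.2811) (96, 44.2958) (96, 66) (39.4164, 66)]
7. shoelace: 2082.4648

Area of P2's cell: 2082.4648 (5 vertices)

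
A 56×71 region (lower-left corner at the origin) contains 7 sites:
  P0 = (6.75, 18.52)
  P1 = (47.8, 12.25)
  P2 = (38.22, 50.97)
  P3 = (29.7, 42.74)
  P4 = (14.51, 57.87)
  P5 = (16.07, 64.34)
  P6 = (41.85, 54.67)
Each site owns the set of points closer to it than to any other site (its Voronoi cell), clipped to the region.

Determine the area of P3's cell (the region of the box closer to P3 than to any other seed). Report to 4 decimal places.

1. box [0,56]×[0,71]: [(0, 0) (56, 0) (56, 71) (0, 71)]
2. ⊥bis P3·P0 via (18.225,30.63): [(0, 47.8994) (50.55, 0) (56, 0) (56, 71) (0, 71)]  |A|=2765.344
3. ⊥bis P3·P1 via (38.75,27.495): [(0, 47.8994) (28.1649, 21.2113) (56, 37.7352) (56, 71) (0, 71)]  |A|=2182.3612
4. ⊥bis P3·P2 via (33.96,46.855): [(0, 47.8994) (28.1649, 21.2113) (47.5912, 32.7435) (10.6368, 71) (0, 71)]  |A|=1174.7844
5. ⊥bis P3·P4 via (22.105,50.305): [(10.1392, 38.2918) (28.1649, 21.2113) (47.5912, 32.7435) (26.4316, 54.6487)]  |A|=621.3401
6. ⊥bis P3·P5 via (22.885,53.54): [(10.1392, 38.2918) (28.1649, 21.2113) (47.5912, 32.7435) (26.4316, 54.6487)]  |A|=621.3401
7. ⊥bis P3·P6 via (35.775,48.705): [(10.1392, 38.2918) (28.1649, 21.2113) (47.5912, 32.7435) (26.4316, 54.6487)]  |A|=621.3401
8. canonical 4-gon: [(10.1392, 38.2918) (28.1649, 21.2113) (47.5912, 32.7435) (26.4316, 54.6487)]
9. shoelace: 621.3401

Area of P3's cell: 621.3401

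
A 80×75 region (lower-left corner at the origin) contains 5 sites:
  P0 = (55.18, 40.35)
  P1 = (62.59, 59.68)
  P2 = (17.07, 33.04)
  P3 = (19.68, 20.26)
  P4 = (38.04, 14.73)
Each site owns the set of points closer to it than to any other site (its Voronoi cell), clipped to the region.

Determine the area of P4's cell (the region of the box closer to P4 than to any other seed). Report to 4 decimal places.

1. box [0,80]×[0,75]: [(0, 0) (80, 0) (80, 75) (0, 75)]
2. ⊥bis P4·P0 via (46.61,27.54): [(0, 58.7225) (0, 0) (80, 0) (80, 5.2018)]  |A|=2556.9717
3. ⊥bis P4·P1 via (50.315,37.205): [(0, 58.7225) (0, 0) (80, 0) (80, 5.2018)]  |A|=2556.9717
4. ⊥bis P4·P2 via (27.555,23.885): [(36.596, 34.2394) (6.6998, 0) (80, 0) (80, 5.2018)]  |A|=1367.7693
5. ⊥bis P4·P3 via (28.86,17.495): [(36.596, 34.2394) (32.4854, 29.5317) (23.5905, 0) (80, 0) (80, 5.2018)]  |A|=1118.3626
6. canonical 5-gon: [(36.596, 34.2394) (32.4854, 29.5317) (23.5905, 0) (80, 0) (80, 5.2018)]
7. shoelace: 1118.3626

Area of P4's cell: 1118.3626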